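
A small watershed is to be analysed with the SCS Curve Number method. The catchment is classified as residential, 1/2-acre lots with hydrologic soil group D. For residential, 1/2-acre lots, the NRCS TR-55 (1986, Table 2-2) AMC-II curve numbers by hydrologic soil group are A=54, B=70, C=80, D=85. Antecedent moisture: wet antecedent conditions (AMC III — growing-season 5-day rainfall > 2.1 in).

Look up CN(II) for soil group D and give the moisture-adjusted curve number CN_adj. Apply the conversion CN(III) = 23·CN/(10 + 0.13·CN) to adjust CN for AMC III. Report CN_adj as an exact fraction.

CN_adj = 39100/421 ≈ 92.874

NRCS table: residential, 1/2-acre lots, soil group D → CN(II) = 85
CN(III) from CN(II)=85: (23·85)/(10 + 0.13·85) = 39100/421 ≈ 92.874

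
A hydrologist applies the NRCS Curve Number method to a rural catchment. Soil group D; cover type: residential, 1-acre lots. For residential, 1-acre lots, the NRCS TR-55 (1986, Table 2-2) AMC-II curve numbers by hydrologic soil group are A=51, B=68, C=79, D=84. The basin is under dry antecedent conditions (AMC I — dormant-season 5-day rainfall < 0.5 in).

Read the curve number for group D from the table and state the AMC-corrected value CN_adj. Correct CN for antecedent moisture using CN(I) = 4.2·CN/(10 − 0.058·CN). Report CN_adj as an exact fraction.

NRCS table: residential, 1-acre lots, soil group D → CN(II) = 84
Dry (AMC I): CN(I) = 4.2·84/(10 − 0.058·84) = (1764/5)/(641/125) = 44100/641 ≈ 68.799

CN_adj = 44100/641 ≈ 68.799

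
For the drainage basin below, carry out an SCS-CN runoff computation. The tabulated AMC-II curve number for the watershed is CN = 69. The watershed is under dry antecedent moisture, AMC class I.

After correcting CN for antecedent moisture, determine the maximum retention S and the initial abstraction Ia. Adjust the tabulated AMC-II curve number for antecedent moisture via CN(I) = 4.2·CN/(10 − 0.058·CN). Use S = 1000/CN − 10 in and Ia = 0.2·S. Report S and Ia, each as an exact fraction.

Adjust CN=69 to AMC I: 4.2·69/(10 − 0.058·69) → (1449/5) ÷ (2999/500) = 144900/2999 ≈ 48.316
S = 1000/(144900/2999) − 10 = 15500/1449 in ≈ 10.697 in
Ia = 0.2·(15500/1449) = 3100/1449 in ≈ 2.139 in

S = 15500/1449 in ≈ 10.697 in; Ia = 3100/1449 in ≈ 2.139 in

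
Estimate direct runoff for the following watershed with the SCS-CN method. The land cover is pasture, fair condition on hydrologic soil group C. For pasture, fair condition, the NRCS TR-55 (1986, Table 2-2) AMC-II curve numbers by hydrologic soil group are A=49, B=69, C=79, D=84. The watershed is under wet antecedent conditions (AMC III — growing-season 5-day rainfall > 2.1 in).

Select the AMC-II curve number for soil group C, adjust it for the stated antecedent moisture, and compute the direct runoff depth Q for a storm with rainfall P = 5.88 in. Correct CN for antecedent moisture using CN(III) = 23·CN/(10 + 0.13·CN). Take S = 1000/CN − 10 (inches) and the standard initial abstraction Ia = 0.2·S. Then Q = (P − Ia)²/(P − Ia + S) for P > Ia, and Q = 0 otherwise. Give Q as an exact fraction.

NRCS table: pasture, fair condition, soil group C → CN(II) = 79
CN(III) from CN(II)=79: (23·79)/(10 + 0.13·79) = 181700/2027 ≈ 89.640
S = 1000/(181700/2027) − 10 = 2100/1817 in ≈ 1.156 in
Ia = 0.2S: 0.2·1.156 = 0.231 in (exactly 420/1817)
P − Ia = 5.880 − 0.231 = 256599/45425 ≈ 5.649 in (> 0, runoff occurs)
Runoff Q = (P−Ia)²/(P−Ia+S) = (5.649)²/(5.649+1.156) = 3135383181/668610575 ≈ 4.689 in

Q = 3135383181/668610575 in ≈ 4.689 in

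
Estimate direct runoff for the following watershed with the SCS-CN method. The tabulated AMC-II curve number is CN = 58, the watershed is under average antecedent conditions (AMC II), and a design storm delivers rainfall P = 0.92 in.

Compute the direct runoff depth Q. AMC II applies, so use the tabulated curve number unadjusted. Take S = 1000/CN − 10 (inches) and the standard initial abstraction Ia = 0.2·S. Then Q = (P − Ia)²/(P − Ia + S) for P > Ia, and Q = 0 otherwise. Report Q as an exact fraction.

CN(II) = 58; AMC II needs no correction.
S = 1000/58 − 10 = 210/29 in ≈ 7.241 in
Initial abstraction Ia = S/5 = (210/29)/5 = 42/29 ≈ 1.448 in
P = 0.920 ≤ Ia = 1.448 in: entire storm abstracted, Q = 0.

Q = 0 in ≈ 0.000 in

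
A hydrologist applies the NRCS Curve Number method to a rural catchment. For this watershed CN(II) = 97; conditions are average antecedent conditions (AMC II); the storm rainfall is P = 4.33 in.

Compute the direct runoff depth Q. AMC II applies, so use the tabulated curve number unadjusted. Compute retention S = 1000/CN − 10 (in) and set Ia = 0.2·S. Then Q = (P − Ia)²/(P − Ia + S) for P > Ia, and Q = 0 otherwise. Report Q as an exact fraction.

CN(II) = 97; AMC II needs no correction.
S = 1000/97 − 10 = 30/97 in ≈ 0.309 in
Ia = 0.2·(30/97) = 6/97 in ≈ 0.062 in
Since P=4.330 > Ia=0.062: effective rainfall P−Ia = 41401/9700 in
Q = (41401/9700)²/((41401/9700) + 30/97) = (1714042801/94090000)/(44401/9700) = 1714042801/430689700 in ≈ 3.980 in

Q = 1714042801/430689700 in ≈ 3.980 in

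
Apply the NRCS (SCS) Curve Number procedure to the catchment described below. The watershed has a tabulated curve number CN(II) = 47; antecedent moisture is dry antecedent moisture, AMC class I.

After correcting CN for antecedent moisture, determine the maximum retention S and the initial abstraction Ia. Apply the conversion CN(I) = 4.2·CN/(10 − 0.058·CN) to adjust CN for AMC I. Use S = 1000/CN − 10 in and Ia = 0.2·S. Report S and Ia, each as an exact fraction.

S = 26500/987 in ≈ 26.849 in; Ia = 5300/987 in ≈ 5.370 in

Adjust CN=47 to AMC I: 4.2·47/(10 − 0.058·47) → (987/5) ÷ (3637/500) = 98700/3637 ≈ 27.138
S = 1000/(98700/3637) − 10 = 26500/987 in ≈ 26.849 in
Ia = 0.2·(26500/987) = 5300/987 in ≈ 5.370 in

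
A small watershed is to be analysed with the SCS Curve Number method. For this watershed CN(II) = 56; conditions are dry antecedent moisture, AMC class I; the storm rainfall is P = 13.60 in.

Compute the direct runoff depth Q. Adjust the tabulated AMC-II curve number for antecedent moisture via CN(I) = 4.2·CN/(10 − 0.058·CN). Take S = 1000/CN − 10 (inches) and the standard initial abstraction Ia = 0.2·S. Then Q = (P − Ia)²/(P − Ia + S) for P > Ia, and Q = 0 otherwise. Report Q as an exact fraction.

Q = 13126129/3858015 in ≈ 3.402 in

CN(I) from CN(II)=56: (4.2·56)/(10 − 0.058·56) = 7350/211 ≈ 34.834
Retention S: 1000/CN − 10 with CN=34.834 → S = 2750/147 ≈ 18.707 in
Initial abstraction Ia = S/5 = (2750/147)/5 = 550/147 ≈ 3.741 in
Excess rainfall: 13.600 − 3.741 = 9.859 in; P > Ia so Q > 0
Q = (7246/735)²/((7246/735) + 2750/147) = (52504516/540225)/(20996/735) = 13126129/3858015 in ≈ 3.402 in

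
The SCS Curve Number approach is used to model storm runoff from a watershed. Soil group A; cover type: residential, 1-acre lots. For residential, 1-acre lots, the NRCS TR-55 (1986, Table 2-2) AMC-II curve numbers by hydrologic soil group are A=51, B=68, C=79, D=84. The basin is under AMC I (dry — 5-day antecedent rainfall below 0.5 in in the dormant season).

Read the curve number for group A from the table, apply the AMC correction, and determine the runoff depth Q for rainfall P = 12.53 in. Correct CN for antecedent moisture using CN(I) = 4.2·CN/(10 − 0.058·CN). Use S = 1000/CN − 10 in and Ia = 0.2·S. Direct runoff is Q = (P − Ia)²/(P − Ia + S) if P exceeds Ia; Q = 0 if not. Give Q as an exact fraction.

NRCS table: residential, 1-acre lots, soil group A → CN(II) = 51
CN(I) from CN(II)=51: (4.2·51)/(10 − 0.058·51) = 15300/503 ≈ 30.417
Max retention: S = 1000/(15300/503) − 10 = 3500/153 in (≈ 22.876 in)
Ia = 0.2·(3500/153) = 700/153 in ≈ 4.575 in
Excess rainfall: 12.530 − 4.575 = 7.955 in; P > Ia so Q > 0
Q: (121709/15300)² ÷ (471709/15300) = 2116154383/1031021100 in (≈ 2.052 in)

Q = 2116154383/1031021100 in ≈ 2.052 in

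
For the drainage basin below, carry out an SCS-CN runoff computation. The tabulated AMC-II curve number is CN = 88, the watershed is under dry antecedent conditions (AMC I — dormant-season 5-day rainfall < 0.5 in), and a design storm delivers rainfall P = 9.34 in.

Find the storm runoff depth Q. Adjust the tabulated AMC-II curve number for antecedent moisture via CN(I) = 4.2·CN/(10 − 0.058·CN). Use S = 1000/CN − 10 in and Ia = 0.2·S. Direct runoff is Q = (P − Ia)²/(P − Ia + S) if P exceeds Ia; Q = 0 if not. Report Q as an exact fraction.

CN(I) from CN(II)=88: (4.2·88)/(10 − 0.058·88) = 3850/51 ≈ 75.490
Retention S: 1000/CN − 10 with CN=75.490 → S = 250/77 ≈ 3.247 in
Ia = 0.2S: 0.2·3.247 = 0.649 in (exactly 50/77)
Excess rainfall: 9.340 − 0.649 = 8.691 in; P > Ia so Q > 0
Runoff Q = (P−Ia)²/(P−Ia+S) = (8.691)²/(8.691+3.247) = 1119504681/176942150 ≈ 6.327 in

Q = 1119504681/176942150 in ≈ 6.327 in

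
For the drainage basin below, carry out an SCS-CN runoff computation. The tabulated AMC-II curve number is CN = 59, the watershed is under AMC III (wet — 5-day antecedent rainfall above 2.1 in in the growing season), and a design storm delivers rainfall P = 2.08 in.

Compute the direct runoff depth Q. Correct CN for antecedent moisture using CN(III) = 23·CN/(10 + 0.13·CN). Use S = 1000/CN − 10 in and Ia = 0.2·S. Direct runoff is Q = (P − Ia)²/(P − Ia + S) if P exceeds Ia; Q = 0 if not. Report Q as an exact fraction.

Q = 626601024/1293933425 in ≈ 0.484 in

CN(III) from CN(II)=59: (23·59)/(10 + 0.13·59) = 135700/1767 ≈ 76.797
S = 1000/(135700/1767) − 10 = 4100/1357 in ≈ 3.021 in
Initial abstraction Ia = S/5 = (4100/1357)/5 = 820/1357 ≈ 0.604 in
Since P=2.080 > Ia=0.604: effective rainfall P−Ia = 50064/33925 in
Runoff Q = (P−Ia)²/(P−Ia+S) = (1.476)²/(1.476+3.021) = 626601024/1293933425 ≈ 0.484 in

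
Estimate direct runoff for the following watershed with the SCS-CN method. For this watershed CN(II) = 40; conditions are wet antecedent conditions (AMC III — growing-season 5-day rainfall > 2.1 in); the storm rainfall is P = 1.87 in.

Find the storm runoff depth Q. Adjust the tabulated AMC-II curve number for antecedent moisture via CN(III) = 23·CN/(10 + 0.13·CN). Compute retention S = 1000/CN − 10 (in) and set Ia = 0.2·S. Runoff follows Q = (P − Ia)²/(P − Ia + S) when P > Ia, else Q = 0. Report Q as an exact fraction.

Q = 1692601/37492300 in ≈ 0.045 in

Wet (AMC III): CN(III) = 23·40/(10 + 0.13·40) = 920/(76/5) = 1150/19 ≈ 60.526
S = 1000/(1150/19) − 10 = 150/23 in ≈ 6.522 in
Initial abstraction Ia = S/5 = (150/23)/5 = 30/23 ≈ 1.304 in
Excess rainfall: 1.870 − 1.304 = 0.566 in; P > Ia so Q > 0
Runoff Q = (P−Ia)²/(P−Ia+S) = (0.566)²/(0.566+6.522) = 1692601/37492300 ≈ 0.045 in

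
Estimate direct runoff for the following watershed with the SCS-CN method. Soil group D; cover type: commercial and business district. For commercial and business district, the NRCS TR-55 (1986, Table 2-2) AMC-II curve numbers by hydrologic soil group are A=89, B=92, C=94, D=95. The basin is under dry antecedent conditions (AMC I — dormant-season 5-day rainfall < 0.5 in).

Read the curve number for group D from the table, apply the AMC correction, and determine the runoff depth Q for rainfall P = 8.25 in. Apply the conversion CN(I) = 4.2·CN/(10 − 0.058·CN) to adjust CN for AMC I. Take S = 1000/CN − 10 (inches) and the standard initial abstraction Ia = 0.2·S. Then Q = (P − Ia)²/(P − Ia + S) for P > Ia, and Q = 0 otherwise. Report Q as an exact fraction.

Q = 162996289/23568132 in ≈ 6.916 in

NRCS table: commercial and business district, soil group D → CN(II) = 95
Adjust CN=95 to AMC I: 4.2·95/(10 − 0.058·95) → 399 ÷ (449/100) = 39900/449 ≈ 88.864
Retention S: 1000/CN − 10 with CN=88.864 → S = 500/399 ≈ 1.253 in
Ia = 0.2·(500/399) = 100/399 in ≈ 0.251 in
Excess rainfall: 8.250 − 0.251 = 7.999 in; P > Ia so Q > 0
Runoff Q = (P−Ia)²/(P−Ia+S) = (7.999)²/(7.999+1.253) = 162996289/23568132 ≈ 6.916 in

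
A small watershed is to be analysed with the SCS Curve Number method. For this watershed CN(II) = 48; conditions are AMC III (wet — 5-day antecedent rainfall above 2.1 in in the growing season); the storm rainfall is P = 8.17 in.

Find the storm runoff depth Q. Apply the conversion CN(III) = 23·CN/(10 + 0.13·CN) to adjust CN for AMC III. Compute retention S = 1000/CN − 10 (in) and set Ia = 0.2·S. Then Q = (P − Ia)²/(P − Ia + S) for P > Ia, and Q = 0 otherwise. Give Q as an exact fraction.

Wet (AMC III): CN(III) = 23·48/(10 + 0.13·48) = 1104/(406/25) = 13800/203 ≈ 67.980
Retention S: 1000/CN − 10 with CN=67.980 → S = 325/69 ≈ 4.710 in
Ia = 0.2S: 0.2·4.710 = 0.942 in (exactly 65/69)
P − Ia = 8.170 − 0.942 = 49873/6900 ≈ 7.228 in (> 0, runoff occurs)
Runoff Q = (P−Ia)²/(P−Ia+S) = (7.228)²/(7.228+4.710) = 2487316129/568373700 ≈ 4.376 in

Q = 2487316129/568373700 in ≈ 4.376 in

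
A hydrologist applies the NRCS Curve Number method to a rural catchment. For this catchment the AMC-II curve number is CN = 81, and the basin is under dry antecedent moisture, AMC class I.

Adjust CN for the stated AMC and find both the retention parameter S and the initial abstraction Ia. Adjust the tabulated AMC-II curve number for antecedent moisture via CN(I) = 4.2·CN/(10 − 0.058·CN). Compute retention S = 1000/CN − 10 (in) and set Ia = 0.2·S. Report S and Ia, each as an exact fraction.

S = 9500/1701 in ≈ 5.585 in; Ia = 1900/1701 in ≈ 1.117 in

Dry (AMC I): CN(I) = 4.2·81/(10 − 0.058·81) = (1701/5)/(2651/500) = 170100/2651 ≈ 64.164
Retention S: 1000/CN − 10 with CN=64.164 → S = 9500/1701 ≈ 5.585 in
Ia = 0.2S: 0.2·5.585 = 1.117 in (exactly 1900/1701)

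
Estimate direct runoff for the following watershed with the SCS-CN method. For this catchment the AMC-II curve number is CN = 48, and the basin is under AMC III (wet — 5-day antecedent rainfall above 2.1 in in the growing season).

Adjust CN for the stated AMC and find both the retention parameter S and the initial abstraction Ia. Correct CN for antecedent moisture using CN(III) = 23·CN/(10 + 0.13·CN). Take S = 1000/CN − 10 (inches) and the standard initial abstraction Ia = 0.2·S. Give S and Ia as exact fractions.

CN(III) from CN(II)=48: (23·48)/(10 + 0.13·48) = 13800/203 ≈ 67.980
Retention S: 1000/CN − 10 with CN=67.980 → S = 325/69 ≈ 4.710 in
Ia = 0.2S: 0.2·4.710 = 0.942 in (exactly 65/69)

S = 325/69 in ≈ 4.710 in; Ia = 65/69 in ≈ 0.942 in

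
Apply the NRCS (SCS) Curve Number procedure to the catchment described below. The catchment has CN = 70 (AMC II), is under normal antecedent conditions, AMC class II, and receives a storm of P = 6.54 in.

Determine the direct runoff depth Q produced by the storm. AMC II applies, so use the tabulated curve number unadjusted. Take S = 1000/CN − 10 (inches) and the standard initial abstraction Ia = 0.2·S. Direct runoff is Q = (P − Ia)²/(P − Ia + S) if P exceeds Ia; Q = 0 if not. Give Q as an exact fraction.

Average conditions: CN = 70 (no AMC adjustment).
S = 1000/70 − 10 = 30/7 in ≈ 4.286 in
Ia = 0.2·(30/7) = 6/7 in ≈ 0.857 in
Excess rainfall: 6.540 − 0.857 = 5.683 in; P > Ia so Q > 0
Q: (1989/350)² ÷ (3489/350) = 1318707/407050 in (≈ 3.240 in)

Q = 1318707/407050 in ≈ 3.240 in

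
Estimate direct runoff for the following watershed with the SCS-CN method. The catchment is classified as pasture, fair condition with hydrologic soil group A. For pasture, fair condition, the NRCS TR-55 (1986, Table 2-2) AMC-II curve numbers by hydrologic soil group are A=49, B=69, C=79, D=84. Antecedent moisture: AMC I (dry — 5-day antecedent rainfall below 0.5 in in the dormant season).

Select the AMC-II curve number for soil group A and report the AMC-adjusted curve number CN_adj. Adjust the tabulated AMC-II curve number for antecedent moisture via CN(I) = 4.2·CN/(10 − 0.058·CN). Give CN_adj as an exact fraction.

NRCS table: pasture, fair condition, soil group A → CN(II) = 49
Adjust CN=49 to AMC I: 4.2·49/(10 − 0.058·49) → (1029/5) ÷ (3579/500) = 34300/1193 ≈ 28.751

CN_adj = 34300/1193 ≈ 28.751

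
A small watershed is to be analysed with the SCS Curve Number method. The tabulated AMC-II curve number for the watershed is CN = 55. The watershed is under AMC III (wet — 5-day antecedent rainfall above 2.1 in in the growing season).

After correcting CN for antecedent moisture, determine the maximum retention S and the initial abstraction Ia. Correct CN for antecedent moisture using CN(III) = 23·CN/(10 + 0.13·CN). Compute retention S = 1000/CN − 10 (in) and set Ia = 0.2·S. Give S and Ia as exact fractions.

Adjust CN=55 to AMC III: 23·55/(10 + 0.13·55) → 1265 ÷ (343/20) = 25300/343 ≈ 73.761
Retention S: 1000/CN − 10 with CN=73.761 → S = 900/253 ≈ 3.557 in
Ia = 0.2S: 0.2·3.557 = 0.711 in (exactly 180/253)

S = 900/253 in ≈ 3.557 in; Ia = 180/253 in ≈ 0.711 in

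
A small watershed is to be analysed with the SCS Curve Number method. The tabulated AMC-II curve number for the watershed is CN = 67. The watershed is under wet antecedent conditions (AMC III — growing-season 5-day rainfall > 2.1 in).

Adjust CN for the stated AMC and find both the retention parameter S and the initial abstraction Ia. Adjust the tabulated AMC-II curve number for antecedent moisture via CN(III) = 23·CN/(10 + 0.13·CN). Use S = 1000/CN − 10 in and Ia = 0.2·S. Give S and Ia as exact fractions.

Wet (AMC III): CN(III) = 23·67/(10 + 0.13·67) = 1541/(1871/100) = 154100/1871 ≈ 82.362
S = 1000/(154100/1871) − 10 = 3300/1541 in ≈ 2.141 in
Ia = 0.2·(3300/1541) = 660/1541 in ≈ 0.428 in

S = 3300/1541 in ≈ 2.141 in; Ia = 660/1541 in ≈ 0.428 in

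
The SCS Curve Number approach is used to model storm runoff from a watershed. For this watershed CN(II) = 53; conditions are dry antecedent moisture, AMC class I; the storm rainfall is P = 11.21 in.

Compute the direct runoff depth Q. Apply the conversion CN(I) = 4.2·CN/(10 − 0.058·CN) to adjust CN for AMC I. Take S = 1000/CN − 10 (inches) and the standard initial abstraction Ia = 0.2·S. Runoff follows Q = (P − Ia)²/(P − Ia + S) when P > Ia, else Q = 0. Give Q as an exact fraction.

Q = 604775294929/348110004900 in ≈ 1.737 in

CN(I) from CN(II)=53: (4.2·53)/(10 − 0.058·53) = 111300/3463 ≈ 32.140
S = 1000/(111300/3463) − 10 = 23500/1113 in ≈ 21.114 in
Ia = 0.2·(23500/1113) = 4700/1113 in ≈ 4.223 in
Since P=11.210 > Ia=4.223: effective rainfall P−Ia = 777673/111300 in
Q: (777673/111300)² ÷ (3127673/111300) = 604775294929/348110004900 in (≈ 1.737 in)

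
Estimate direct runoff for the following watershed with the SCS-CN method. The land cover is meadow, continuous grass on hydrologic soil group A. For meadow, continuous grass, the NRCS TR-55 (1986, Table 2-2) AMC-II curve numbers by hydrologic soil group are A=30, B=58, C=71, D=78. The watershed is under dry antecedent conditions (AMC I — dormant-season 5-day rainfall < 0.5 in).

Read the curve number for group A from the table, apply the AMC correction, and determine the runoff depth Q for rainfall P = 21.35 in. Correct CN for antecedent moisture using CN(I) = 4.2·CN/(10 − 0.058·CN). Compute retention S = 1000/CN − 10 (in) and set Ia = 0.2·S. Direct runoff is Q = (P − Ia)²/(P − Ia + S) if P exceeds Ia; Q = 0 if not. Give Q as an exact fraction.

Q = 3396649/2131740 in ≈ 1.593 in

NRCS table: meadow, continuous grass, soil group A → CN(II) = 30
Dry (AMC I): CN(I) = 4.2·30/(10 − 0.058·30) = 126/(413/50) = 900/59 ≈ 15.254
S = 1000/(900/59) − 10 = 500/9 in ≈ 55.556 in
Initial abstraction Ia = S/5 = (500/9)/5 = 100/9 ≈ 11.111 in
Excess rainfall: 21.350 − 11.111 = 10.239 in; P > Ia so Q > 0
Q = (1843/180)²/((1843/180) + 500/9) = (3396649/32400)/(11843/180) = 3396649/2131740 in ≈ 1.593 in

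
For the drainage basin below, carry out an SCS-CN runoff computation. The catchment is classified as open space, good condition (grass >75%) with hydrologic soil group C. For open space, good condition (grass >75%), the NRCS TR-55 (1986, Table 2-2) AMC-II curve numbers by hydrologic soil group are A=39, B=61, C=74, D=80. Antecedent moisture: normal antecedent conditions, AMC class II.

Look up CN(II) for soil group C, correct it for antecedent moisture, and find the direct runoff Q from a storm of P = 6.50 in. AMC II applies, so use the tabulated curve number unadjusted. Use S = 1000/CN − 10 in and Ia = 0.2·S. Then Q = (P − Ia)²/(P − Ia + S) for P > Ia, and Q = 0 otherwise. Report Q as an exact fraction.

NRCS table: open space, good condition (grass >75%), soil group C → CN(II) = 74
CN(II) = 74; AMC II needs no correction.
S = 1000/74 − 10 = 130/37 in ≈ 3.514 in
Ia = 0.2·(130/37) = 26/37 in ≈ 0.703 in
Since P=6.500 > Ia=0.703: effective rainfall P−Ia = 429/74 in
Q = (429/74)²/((429/74) + 130/37) = (184041/5476)/(689/74) = 14157/3922 in ≈ 3.610 in

Q = 14157/3922 in ≈ 3.610 in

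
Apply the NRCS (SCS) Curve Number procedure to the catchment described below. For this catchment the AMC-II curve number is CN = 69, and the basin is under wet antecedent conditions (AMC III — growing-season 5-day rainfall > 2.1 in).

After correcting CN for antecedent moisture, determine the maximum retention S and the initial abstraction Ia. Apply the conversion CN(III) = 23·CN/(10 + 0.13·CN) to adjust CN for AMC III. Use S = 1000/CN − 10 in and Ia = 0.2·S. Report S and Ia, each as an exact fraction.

S = 3100/1587 in ≈ 1.953 in; Ia = 620/1587 in ≈ 0.391 in

CN(III) from CN(II)=69: (23·69)/(10 + 0.13·69) = 158700/1897 ≈ 83.658
S = 1000/(158700/1897) − 10 = 3100/1587 in ≈ 1.953 in
Ia = 0.2S: 0.2·1.953 = 0.391 in (exactly 620/1587)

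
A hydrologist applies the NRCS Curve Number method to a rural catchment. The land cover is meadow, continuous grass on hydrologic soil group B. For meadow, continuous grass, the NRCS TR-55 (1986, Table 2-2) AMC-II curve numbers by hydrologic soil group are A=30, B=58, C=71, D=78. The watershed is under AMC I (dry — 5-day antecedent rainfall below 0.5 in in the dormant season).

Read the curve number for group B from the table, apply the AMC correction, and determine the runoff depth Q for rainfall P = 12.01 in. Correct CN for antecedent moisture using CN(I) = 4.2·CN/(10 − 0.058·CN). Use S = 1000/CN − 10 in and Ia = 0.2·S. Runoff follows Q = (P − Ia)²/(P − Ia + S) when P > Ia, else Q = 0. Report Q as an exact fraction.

Q = 616479241/217004100 in ≈ 2.841 in

NRCS table: meadow, continuous grass, soil group B → CN(II) = 58
Dry (AMC I): CN(I) = 4.2·58/(10 − 0.058·58) = (1218/5)/(1659/250) = 2900/79 ≈ 36.709
Max retention: S = 1000/(2900/79) − 10 = 500/29 in (≈ 17.241 in)
Ia = 0.2·(500/29) = 100/29 in ≈ 3.448 in
Since P=12.010 > Ia=3.448: effective rainfall P−Ia = 24829/2900 in
Runoff Q = (P−Ia)²/(P−Ia+S) = (8.562)²/(8.562+17.241) = 616479241/217004100 ≈ 2.841 in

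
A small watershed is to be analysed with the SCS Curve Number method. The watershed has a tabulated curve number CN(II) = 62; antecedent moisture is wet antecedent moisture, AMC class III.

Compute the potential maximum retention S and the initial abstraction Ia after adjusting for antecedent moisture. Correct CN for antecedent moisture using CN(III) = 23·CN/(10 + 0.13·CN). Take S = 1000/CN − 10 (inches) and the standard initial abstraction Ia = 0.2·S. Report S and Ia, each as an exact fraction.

S = 1900/713 in ≈ 2.665 in; Ia = 380/713 in ≈ 0.533 in

CN(III) from CN(II)=62: (23·62)/(10 + 0.13·62) = 71300/903 ≈ 78.959
Retention S: 1000/CN − 10 with CN=78.959 → S = 1900/713 ≈ 2.665 in
Initial abstraction Ia = S/5 = (1900/713)/5 = 380/713 ≈ 0.533 in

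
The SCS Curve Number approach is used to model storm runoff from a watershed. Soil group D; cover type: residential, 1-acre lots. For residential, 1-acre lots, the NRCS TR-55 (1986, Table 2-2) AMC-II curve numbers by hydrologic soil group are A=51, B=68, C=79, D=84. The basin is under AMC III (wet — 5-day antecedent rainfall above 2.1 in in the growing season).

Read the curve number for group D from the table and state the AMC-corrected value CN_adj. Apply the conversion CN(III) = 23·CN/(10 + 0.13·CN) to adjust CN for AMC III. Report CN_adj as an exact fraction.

NRCS table: residential, 1-acre lots, soil group D → CN(II) = 84
CN(III) from CN(II)=84: (23·84)/(10 + 0.13·84) = 48300/523 ≈ 92.352

CN_adj = 48300/523 ≈ 92.352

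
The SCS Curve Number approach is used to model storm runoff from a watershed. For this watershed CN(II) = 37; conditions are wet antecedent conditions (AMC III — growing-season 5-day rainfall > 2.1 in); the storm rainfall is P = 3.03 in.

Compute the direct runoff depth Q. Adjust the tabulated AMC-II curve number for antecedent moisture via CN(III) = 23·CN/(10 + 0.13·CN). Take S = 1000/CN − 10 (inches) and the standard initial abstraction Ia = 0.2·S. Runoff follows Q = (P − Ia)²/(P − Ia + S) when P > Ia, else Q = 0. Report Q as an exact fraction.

Q = 5795071203/21611230100 in ≈ 0.268 in

CN(III) from CN(II)=37: (23·37)/(10 + 0.13·37) = 85100/1481 ≈ 57.461
S = 1000/(85100/1481) − 10 = 6300/851 in ≈ 7.403 in
Ia = 0.2·(6300/851) = 1260/851 in ≈ 1.481 in
P − Ia = 3.030 − 1.481 = 131853/85100 ≈ 1.549 in (> 0, runoff occurs)
Q = (131853/85100)²/((131853/85100) + 6300/851) = (17385213609/7242010000)/(761853/85100) = 5795071203/21611230100 in ≈ 0.268 in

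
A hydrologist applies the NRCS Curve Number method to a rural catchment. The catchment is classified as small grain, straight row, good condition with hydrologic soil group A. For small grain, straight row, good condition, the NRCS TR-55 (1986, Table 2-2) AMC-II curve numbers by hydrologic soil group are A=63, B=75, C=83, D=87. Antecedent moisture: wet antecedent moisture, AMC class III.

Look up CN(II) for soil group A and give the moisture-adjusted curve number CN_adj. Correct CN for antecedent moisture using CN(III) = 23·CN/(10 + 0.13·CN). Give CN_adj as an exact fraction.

NRCS table: small grain, straight row, good condition, soil group A → CN(II) = 63
Wet (AMC III): CN(III) = 23·63/(10 + 0.13·63) = 1449/(1819/100) = 144900/1819 ≈ 79.659

CN_adj = 144900/1819 ≈ 79.659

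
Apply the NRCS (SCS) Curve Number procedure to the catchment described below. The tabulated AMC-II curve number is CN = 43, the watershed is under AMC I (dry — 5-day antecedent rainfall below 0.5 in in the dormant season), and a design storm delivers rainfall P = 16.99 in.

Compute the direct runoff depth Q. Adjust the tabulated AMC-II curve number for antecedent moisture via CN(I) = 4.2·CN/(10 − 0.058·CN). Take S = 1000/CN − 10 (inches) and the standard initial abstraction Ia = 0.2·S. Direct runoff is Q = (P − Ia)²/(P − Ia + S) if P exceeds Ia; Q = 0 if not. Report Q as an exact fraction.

Q = 103297317201/38269109900 in ≈ 2.699 in

Adjust CN=43 to AMC I: 4.2·43/(10 − 0.058·43) → (903/5) ÷ (3753/500) = 30100/1251 ≈ 24.061
Retention S: 1000/CN − 10 with CN=24.061 → S = 9500/301 ≈ 31.561 in
Ia = 0.2S: 0.2·31.561 = 6.312 in (exactly 1900/301)
Excess rainfall: 16.990 − 6.312 = 10.678 in; P > Ia so Q > 0
Q = (321399/30100)²/((321399/30100) + 9500/301) = (103297317201/906010000)/(1271399/30100) = 103297317201/38269109900 in ≈ 2.699 in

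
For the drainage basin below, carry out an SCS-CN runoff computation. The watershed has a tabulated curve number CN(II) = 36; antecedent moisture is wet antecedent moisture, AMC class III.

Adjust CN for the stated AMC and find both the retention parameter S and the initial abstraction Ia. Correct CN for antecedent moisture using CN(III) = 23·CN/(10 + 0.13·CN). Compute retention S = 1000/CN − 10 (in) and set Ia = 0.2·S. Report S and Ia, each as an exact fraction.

S = 1600/207 in ≈ 7.729 in; Ia = 320/207 in ≈ 1.546 in

Wet (AMC III): CN(III) = 23·36/(10 + 0.13·36) = 828/(367/25) = 20700/367 ≈ 56.403
Max retention: S = 1000/(20700/367) − 10 = 1600/207 in (≈ 7.729 in)
Ia = 0.2S: 0.2·7.729 = 1.546 in (exactly 320/207)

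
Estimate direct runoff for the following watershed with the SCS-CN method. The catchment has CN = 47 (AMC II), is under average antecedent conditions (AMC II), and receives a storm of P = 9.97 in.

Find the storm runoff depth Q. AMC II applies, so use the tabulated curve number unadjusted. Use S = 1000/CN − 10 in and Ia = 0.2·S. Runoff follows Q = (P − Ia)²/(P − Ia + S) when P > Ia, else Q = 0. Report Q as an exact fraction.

Q = 1314715081/419517300 in ≈ 3.134 in

AMC II — tabulated CN = 47 applies directly.
Retention S: 1000/CN − 10 with CN=47.000 → S = 530/47 ≈ 11.277 in
Ia = 0.2·(530/47) = 106/47 in ≈ 2.255 in
Excess rainfall: 9.970 − 2.255 = 7.715 in; P > Ia so Q > 0
Runoff Q = (P−Ia)²/(P−Ia+S) = (7.715)²/(7.715+11.277) = 1314715081/419517300 ≈ 3.134 in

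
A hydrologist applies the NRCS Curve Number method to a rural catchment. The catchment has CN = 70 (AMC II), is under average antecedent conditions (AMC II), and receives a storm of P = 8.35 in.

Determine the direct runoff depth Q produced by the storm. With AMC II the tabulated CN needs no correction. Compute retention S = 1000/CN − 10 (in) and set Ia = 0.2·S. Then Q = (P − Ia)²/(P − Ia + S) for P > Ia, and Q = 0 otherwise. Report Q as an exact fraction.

Q = 1100401/230860 in ≈ 4.767 in

Average conditions: CN = 70 (no AMC adjustment).
Retention S: 1000/CN − 10 with CN=70.000 → S = 30/7 ≈ 4.286 in
Ia = 0.2·(30/7) = 6/7 in ≈ 0.857 in
Excess rainfall: 8.350 − 0.857 = 7.493 in; P > Ia so Q > 0
Runoff Q = (P−Ia)²/(P−Ia+S) = (7.493)²/(7.493+4.286) = 1100401/230860 ≈ 4.767 in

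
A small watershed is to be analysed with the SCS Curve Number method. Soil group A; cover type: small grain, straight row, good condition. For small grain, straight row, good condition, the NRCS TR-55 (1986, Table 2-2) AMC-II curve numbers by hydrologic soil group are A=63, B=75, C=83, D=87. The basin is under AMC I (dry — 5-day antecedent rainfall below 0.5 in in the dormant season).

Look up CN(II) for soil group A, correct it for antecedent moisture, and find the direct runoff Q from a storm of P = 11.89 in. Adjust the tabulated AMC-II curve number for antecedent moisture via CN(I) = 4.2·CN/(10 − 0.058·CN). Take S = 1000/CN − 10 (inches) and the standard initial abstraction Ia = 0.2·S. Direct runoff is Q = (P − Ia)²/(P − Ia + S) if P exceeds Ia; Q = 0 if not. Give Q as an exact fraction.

NRCS table: small grain, straight row, good condition, soil group A → CN(II) = 63
Adjust CN=63 to AMC I: 4.2·63/(10 − 0.058·63) → (1323/5) ÷ (3173/500) = 132300/3173 ≈ 41.696
S = 1000/(132300/3173) − 10 = 18500/1323 in ≈ 13.983 in
Initial abstraction Ia = S/5 = (18500/1323)/5 = 3700/1323 ≈ 2.797 in
Since P=11.890 > Ia=2.797: effective rainfall P−Ia = 1203047/132300 in
Runoff Q = (P−Ia)²/(P−Ia+S) = (9.093)²/(9.093+13.983) = 1447322084209/403918118100 ≈ 3.583 in

Q = 1447322084209/403918118100 in ≈ 3.583 in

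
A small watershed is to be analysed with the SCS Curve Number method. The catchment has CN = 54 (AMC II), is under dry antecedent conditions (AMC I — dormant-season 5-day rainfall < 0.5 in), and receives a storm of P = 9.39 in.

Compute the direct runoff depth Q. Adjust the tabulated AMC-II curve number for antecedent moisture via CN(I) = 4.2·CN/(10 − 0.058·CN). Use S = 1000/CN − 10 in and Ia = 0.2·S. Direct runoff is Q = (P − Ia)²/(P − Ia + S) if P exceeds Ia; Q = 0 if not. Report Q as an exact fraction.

CN(I) from CN(II)=54: (4.2·54)/(10 − 0.058·54) = 56700/1717 ≈ 33.023
S = 1000/(56700/1717) − 10 = 11500/567 in ≈ 20.282 in
Ia = 0.2S: 0.2·20.282 = 4.056 in (exactly 2300/567)
Since P=9.390 > Ia=4.056: effective rainfall P−Ia = 302413/56700 in
Q = (302413/56700)²/((302413/56700) + 11500/567) = (91453622569/3214890000)/(1452413/56700) = 91453622569/82351817100 in ≈ 1.111 in

Q = 91453622569/82351817100 in ≈ 1.111 in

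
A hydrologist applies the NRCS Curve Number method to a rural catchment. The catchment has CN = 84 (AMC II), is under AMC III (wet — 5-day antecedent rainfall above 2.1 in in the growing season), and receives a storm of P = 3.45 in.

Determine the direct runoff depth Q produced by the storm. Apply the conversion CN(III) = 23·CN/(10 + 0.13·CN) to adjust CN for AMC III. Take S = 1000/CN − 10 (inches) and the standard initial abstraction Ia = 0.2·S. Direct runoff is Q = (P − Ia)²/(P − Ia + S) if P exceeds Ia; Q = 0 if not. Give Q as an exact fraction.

CN(III) from CN(II)=84: (23·84)/(10 + 0.13·84) = 48300/523 ≈ 92.352
Retention S: 1000/CN − 10 with CN=92.352 → S = 400/483 ≈ 0.828 in
Ia = 0.2S: 0.2·0.828 = 0.166 in (exactly 80/483)
Excess rainfall: 3.450 − 0.166 = 3.284 in; P > Ia so Q > 0
Q = (31727/9660)²/((31727/9660) + 400/483) = (1006602529/93315600)/(39727/9660) = 1006602529/383762820 in ≈ 2.623 in

Q = 1006602529/383762820 in ≈ 2.623 in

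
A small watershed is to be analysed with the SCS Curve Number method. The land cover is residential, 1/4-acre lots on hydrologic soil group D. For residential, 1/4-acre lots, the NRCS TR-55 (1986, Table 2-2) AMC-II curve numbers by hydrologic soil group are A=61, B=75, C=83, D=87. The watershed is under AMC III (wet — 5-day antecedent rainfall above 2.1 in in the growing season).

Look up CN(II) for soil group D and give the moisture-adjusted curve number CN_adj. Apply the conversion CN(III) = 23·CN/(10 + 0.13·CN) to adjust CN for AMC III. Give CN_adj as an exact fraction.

CN_adj = 200100/2131 ≈ 93.900

NRCS table: residential, 1/4-acre lots, soil group D → CN(II) = 87
CN(III) from CN(II)=87: (23·87)/(10 + 0.13·87) = 200100/2131 ≈ 93.900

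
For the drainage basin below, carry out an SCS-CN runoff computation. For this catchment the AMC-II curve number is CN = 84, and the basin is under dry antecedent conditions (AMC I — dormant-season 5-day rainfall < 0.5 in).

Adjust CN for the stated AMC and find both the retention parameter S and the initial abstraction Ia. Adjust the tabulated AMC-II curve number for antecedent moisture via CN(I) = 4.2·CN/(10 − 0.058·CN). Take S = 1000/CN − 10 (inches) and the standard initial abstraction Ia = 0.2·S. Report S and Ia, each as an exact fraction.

S = 2000/441 in ≈ 4.535 in; Ia = 400/441 in ≈ 0.907 in

Adjust CN=84 to AMC I: 4.2·84/(10 − 0.058·84) → (1764/5) ÷ (641/125) = 44100/641 ≈ 68.799
Retention S: 1000/CN − 10 with CN=68.799 → S = 2000/441 ≈ 4.535 in
Ia = 0.2·(2000/441) = 400/441 in ≈ 0.907 in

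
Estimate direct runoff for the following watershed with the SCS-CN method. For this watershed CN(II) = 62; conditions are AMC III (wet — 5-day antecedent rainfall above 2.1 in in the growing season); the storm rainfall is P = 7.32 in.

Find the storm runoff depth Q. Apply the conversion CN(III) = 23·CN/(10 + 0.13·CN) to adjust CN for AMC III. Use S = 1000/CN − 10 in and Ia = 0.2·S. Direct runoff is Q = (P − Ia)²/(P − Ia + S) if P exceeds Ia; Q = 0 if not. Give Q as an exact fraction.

Q = 14635918441/3003138175 in ≈ 4.874 in

Adjust CN=62 to AMC III: 23·62/(10 + 0.13·62) → 1426 ÷ (903/50) = 71300/903 ≈ 78.959
S = 1000/(71300/903) − 10 = 1900/713 in ≈ 2.665 in
Initial abstraction Ia = S/5 = (1900/713)/5 = 380/713 ≈ 0.533 in
P − Ia = 7.320 − 0.533 = 120979/17825 ≈ 6.787 in (> 0, runoff occurs)
Q: (120979/17825)² ÷ (168479/17825) = 14635918441/3003138175 in (≈ 4.874 in)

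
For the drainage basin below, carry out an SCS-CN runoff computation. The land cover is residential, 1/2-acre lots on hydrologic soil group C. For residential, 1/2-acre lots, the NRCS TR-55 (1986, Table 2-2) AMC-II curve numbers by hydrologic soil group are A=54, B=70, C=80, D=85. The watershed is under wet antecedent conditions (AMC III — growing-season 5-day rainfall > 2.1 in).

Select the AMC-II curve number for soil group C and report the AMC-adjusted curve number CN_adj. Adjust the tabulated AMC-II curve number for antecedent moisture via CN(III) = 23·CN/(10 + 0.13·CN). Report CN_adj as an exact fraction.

NRCS table: residential, 1/2-acre lots, soil group C → CN(II) = 80
Adjust CN=80 to AMC III: 23·80/(10 + 0.13·80) → 1840 ÷ (102/5) = 4600/51 ≈ 90.196

CN_adj = 4600/51 ≈ 90.196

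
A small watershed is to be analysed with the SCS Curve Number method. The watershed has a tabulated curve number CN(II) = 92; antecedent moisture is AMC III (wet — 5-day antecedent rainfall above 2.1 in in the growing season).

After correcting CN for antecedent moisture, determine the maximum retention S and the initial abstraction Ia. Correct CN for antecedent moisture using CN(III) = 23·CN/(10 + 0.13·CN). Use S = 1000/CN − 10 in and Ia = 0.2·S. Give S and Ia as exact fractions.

S = 200/529 in ≈ 0.378 in; Ia = 40/529 in ≈ 0.076 in

Adjust CN=92 to AMC III: 23·92/(10 + 0.13·92) → 2116 ÷ (549/25) = 52900/549 ≈ 96.357
S = 1000/(52900/549) − 10 = 200/529 in ≈ 0.378 in
Initial abstraction Ia = S/5 = (200/529)/5 = 40/529 ≈ 0.076 in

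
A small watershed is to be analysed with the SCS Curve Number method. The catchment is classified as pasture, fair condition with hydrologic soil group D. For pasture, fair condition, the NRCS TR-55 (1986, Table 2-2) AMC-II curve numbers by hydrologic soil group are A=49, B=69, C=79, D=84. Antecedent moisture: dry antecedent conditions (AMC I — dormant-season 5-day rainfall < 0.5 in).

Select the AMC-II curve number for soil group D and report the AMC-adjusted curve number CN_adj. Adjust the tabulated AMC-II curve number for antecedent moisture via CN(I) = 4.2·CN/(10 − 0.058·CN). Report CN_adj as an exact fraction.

NRCS table: pasture, fair condition, soil group D → CN(II) = 84
Adjust CN=84 to AMC I: 4.2·84/(10 − 0.058·84) → (1764/5) ÷ (641/125) = 44100/641 ≈ 68.799

CN_adj = 44100/641 ≈ 68.799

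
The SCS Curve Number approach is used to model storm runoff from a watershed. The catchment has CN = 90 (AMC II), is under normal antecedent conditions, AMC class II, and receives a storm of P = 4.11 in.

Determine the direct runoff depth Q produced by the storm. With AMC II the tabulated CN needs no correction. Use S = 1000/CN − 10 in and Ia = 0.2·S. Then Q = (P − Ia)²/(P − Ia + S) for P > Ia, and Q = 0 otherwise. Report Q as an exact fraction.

Q = 12243001/4049100 in ≈ 3.024 in

AMC II — tabulated CN = 90 applies directly.
S = 1000/90 − 10 = 10/9 in ≈ 1.111 in
Ia = 0.2S: 0.2·1.111 = 0.222 in (exactly 2/9)
P − Ia = 4.110 − 0.222 = 3499/900 ≈ 3.888 in (> 0, runoff occurs)
Runoff Q = (P−Ia)²/(P−Ia+S) = (3.888)²/(3.888+1.111) = 12243001/4049100 ≈ 3.024 in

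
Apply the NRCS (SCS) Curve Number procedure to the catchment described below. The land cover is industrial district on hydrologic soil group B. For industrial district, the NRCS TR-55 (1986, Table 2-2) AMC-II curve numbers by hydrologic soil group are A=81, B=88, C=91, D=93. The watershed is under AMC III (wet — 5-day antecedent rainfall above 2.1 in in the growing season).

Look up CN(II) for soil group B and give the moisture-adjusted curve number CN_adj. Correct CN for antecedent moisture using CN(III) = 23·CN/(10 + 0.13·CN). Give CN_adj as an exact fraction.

CN_adj = 6325/67 ≈ 94.403

NRCS table: industrial district, soil group B → CN(II) = 88
Adjust CN=88 to AMC III: 23·88/(10 + 0.13·88) → 2024 ÷ (536/25) = 6325/67 ≈ 94.403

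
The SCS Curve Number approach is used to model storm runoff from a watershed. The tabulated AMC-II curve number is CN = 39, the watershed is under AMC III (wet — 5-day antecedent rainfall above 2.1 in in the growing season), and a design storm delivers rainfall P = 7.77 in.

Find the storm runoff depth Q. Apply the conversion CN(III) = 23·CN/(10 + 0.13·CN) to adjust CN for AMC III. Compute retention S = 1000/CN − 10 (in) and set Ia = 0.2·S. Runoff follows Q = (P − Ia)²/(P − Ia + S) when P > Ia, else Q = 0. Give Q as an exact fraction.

Wet (AMC III): CN(III) = 23·39/(10 + 0.13·39) = 897/(1507/100) = 89700/1507 ≈ 59.522
Retention S: 1000/CN − 10 with CN=59.522 → S = 6100/897 ≈ 6.800 in
Initial abstraction Ia = S/5 = (6100/897)/5 = 1220/897 ≈ 1.360 in
Excess rainfall: 7.770 − 1.360 = 6.410 in; P > Ia so Q > 0
Q: (574969/89700)² ÷ (1184969/89700) = 330589350961/106291719300 in (≈ 3.110 in)

Q = 330589350961/106291719300 in ≈ 3.110 in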